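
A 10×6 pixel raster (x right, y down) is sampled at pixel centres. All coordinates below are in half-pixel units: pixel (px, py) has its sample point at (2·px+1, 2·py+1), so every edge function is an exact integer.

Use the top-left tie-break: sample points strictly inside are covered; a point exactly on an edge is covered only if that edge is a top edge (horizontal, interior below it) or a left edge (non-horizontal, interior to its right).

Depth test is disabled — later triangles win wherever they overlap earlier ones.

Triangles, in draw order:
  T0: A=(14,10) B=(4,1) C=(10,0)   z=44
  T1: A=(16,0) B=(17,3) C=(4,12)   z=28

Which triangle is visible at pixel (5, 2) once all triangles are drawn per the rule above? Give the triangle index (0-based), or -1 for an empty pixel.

T0:
  2·area = 64
  edge (14, 10)→(4, 1): d=(-10,-9) top-left  bias=+0
  edge (4, 1)→(10, 0): d=(6,-1) top-left  bias=+0
  edge (10, 0)→(14, 10): d=(4,10) right/bottom  bias=-1
    (2,0)@(5, 1): e=[9,1,54] → X
    (3,0)@(7, 1): e=[27,3,34] → X
    (4,0)@(9, 1): e=[45,5,14] → X
    (5,0)@(11, 1): e=[63,7,-6] → .
    (2,1)@(5, 3): e=[-11,13,62] → .
    (3,1)@(7, 3): e=[7,15,42] → X
    (5,1)@(11, 3): e=[43,19,2] → X
    (6,1)@(13, 3): e=[61,21,-18] → .
    (3,2)@(7, 5): e=[-13,27,50] → .
    (4,2)@(9, 5): e=[5,29,30] → X
    (6,2)@(13, 5): e=[41,33,-10] → .
    (4,3)@(9, 7): e=[-15,41,38] → .
  covered (10 px):
    . . X X X . . . . .
    . . . X X X . . . .
    . . . . X X . . . .
    . . . . . X . . . .
    . . . . . . X . . .
    . . . . . . . . . .
T1:
  2·area = 48
  edge (16, 0)→(17, 3): d=(1,3) right/bottom  bias=-1
  edge (17, 3)→(4, 12): d=(-13,9) right/bottom  bias=-1
  edge (4, 12)→(16, 0): d=(12,-12) top-left  bias=+0
    (7,0)@(15, 1): e=[4,44,0] → X  [on edge]
    (8,0)@(17, 1): e=[-2,26,24] → .
    (6,1)@(13, 3): e=[12,36,0] → X  [on edge]
    (8,1)@(17, 3): e=[0,0,48] → .  [on edge]
    (5,2)@(11, 5): e=[20,28,0] → X  [on edge]
    (7,2)@(15, 5): e=[8,-8,48] → .
    (4,3)@(9, 7): e=[28,20,0] → X  [on edge]
    (6,3)@(13, 7): e=[16,-16,48] → .
    (3,4)@(7, 9): e=[36,12,0] → X  [on edge]
    (4,4)@(9, 9): e=[30,-6,24] → .
    (5,4)@(11, 9): e=[24,-24,48] → .
    (9,4)@(19, 9): e=[0,-96,144] → .  [on edge]
    (2,5)@(5, 11): e=[44,4,0] → X  [on edge]
  covered (9 px):
    . . . . . . . X . .
    . . . . . . X X . .
    . . . . . X X . . .
    . . . . X X . . . .
    . . . X . . . . . .
    . . X . . . . . . .

Z-buffer (winner per pixel, '.' = empty):
  . . 0 0 0 . . 1 . .
  . . . 0 0 0 1 1 . .
  . . . . 0 1 1 . . .
  . . . . 1 1 . . . .
  . . . 1 . . 0 . . .
  . . 1 . . . . . . .

Final: 1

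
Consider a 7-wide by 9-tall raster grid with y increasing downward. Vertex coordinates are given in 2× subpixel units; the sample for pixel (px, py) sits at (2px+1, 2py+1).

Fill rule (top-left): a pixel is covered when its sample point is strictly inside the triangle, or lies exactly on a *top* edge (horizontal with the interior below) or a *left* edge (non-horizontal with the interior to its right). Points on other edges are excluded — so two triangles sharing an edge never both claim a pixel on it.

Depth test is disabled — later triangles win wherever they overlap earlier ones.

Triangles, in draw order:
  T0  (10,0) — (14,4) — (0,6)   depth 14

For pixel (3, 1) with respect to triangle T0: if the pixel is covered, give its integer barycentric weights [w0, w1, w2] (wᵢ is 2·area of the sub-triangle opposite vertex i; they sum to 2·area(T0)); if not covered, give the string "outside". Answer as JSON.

T0:
  2·area = 64
  edge (10, 0)→(14, 4): d=(4,4) right/bottom  bias=-1
  edge (14, 4)→(0, 6): d=(-14,2) right/bottom  bias=-1
  edge (0, 6)→(10, 0): d=(10,-6) top-left  bias=+0
    (4,0)@(9, 1): e=[8,52,4] → X
    (5,0)@(11, 1): e=[0,48,16] → .  [on edge]
    (2,1)@(5, 3): e=[32,32,0] → X  [on edge]
    (3,1)@(7, 3): e=[24,28,12] → X
    (5,1)@(11, 3): e=[8,20,36] → X
    (6,1)@(13, 3): e=[0,16,48] → .  [on edge]
    (1,2)@(3, 5): e=[48,8,8] → X
    (3,2)@(7, 5): e=[32,0,32] → .  [on edge]
    (4,2)@(9, 5): e=[24,-4,44] → .
    (5,2)@(11, 5): e=[16,-8,56] → .
    (1,3)@(3, 7): e=[56,-20,28] → .
    (2,3)@(5, 7): e=[48,-24,40] → .
  covered (7 px):
    . . . . X . .
    . . X X X X .
    . X X . . . .
    . . . . . . .
    . . . . . . .
    . . . . . . .
    . . . . . . .
    . . . . . . .
    . . . . . . .

Result: [28,12,24]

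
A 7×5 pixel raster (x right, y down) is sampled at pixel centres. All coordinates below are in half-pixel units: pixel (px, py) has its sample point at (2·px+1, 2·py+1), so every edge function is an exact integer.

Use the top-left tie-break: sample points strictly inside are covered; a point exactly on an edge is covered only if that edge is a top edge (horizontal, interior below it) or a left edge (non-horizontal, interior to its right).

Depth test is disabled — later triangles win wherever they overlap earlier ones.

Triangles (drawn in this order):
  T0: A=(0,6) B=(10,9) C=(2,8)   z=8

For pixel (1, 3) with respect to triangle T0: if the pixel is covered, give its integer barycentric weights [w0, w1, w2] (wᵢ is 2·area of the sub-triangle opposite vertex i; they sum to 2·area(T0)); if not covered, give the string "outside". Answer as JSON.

T0:
  2·area = 14
  edge (0, 6)→(10, 9): d=(10,3) right/bottom  bias=-1
  edge (10, 9)→(2, 8): d=(-8,-1) top-left  bias=+0
  edge (2, 8)→(0, 6): d=(-2,-2) top-left  bias=+0
    (0,3)@(1, 7): e=[7,7,0] → #  [on edge]
    (1,3)@(3, 7): e=[1,9,4] → #
    (2,3)@(5, 7): e=[-5,11,8] → ·
    (0,4)@(1, 9): e=[27,-9,-4] → ·
    (1,4)@(3, 9): e=[21,-7,0] → ·  [on edge]
  covered (2 px):
    · · · · · · ·
    · · · · · · ·
    · · · · · · ·
    # # · · · · ·
    · · · · · · ·

Final: [9,4,1]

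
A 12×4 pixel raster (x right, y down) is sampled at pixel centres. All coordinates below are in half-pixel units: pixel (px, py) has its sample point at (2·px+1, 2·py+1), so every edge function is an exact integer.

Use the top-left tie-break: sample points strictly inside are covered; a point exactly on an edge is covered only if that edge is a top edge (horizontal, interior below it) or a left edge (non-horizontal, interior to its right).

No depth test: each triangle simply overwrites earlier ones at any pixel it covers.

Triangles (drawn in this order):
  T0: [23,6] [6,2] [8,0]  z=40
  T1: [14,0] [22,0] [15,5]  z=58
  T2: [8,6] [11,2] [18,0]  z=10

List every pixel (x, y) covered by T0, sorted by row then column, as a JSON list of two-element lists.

T0:
  2·area = 42
  edge (23, 6)→(6, 2): d=(-17,-4) top-left  bias=+0
  edge (6, 2)→(8, 0): d=(2,-2) top-left  bias=+0
  edge (8, 0)→(23, 6): d=(15,6) right/bottom  bias=-1
    (3,0)@(7, 1): e=[21,0,21] → #  [on edge]
    (4,0)@(9, 1): e=[29,4,9] → #
    (5,0)@(11, 1): e=[37,8,-3] → ·
    (2,1)@(5, 3): e=[-21,0,63] → ·  [on edge]
    (3,1)@(7, 3): e=[-13,4,51] → ·
    (4,1)@(9, 3): e=[-5,8,39] → ·
    (5,1)@(11, 3): e=[3,12,27] → #
    (6,1)@(13, 3): e=[11,16,15] → #
    (7,1)@(15, 3): e=[19,20,3] → #
    (8,1)@(17, 3): e=[27,24,-9] → ·
    (1,2)@(3, 5): e=[-63,0,105] → ·  [on edge]
    (5,2)@(11, 5): e=[-31,16,57] → ·
    (0,3)@(1, 7): e=[-105,0,147] → ·  [on edge]
  covered (6 px):
    · · · # # · · · · · · ·
    · · · · · # # # · · · ·
    · · · · · · · · · # · ·
    · · · · · · · · · · · ·
T1:
  2·area = 40
  edge (14, 0)→(22, 0): d=(8,0) top-left  bias=+0
  edge (22, 0)→(15, 5): d=(-7,5) right/bottom  bias=-1
  edge (15, 5)→(14, 0): d=(-1,-5) top-left  bias=+0
    (7,0)@(15, 1): e=[8,28,4] → #
    (8,0)@(17, 1): e=[8,18,14] → #
    (9,0)@(19, 1): e=[8,8,24] → #
    (10,0)@(21, 1): e=[8,-2,34] → ·
    (7,1)@(15, 3): e=[24,14,2] → #
    (9,1)@(19, 3): e=[24,-6,22] → ·
    (7,2)@(15, 5): e=[40,0,0] → ·  [on edge]
    (8,2)@(17, 5): e=[40,-10,10] → ·
  covered (5 px):
    · · · · · · · # # # · ·
    · · · · · · · # # · · ·
    · · · · · · · · · · · ·
    · · · · · · · · · · · ·
T2:
  2·area = 22
  edge (8, 6)→(11, 2): d=(3,-4) top-left  bias=+0
  edge (11, 2)→(18, 0): d=(7,-2) top-left  bias=+0
  edge (18, 0)→(8, 6): d=(-10,6) right/bottom  bias=-1
    (7,0)@(15, 1): e=[13,1,8] → #
    (8,0)@(17, 1): e=[21,5,-4] → ·
    (5,1)@(11, 3): e=[3,7,12] → #
    (6,1)@(13, 3): e=[11,11,0] → ·  [on edge]
    (7,1)@(15, 3): e=[19,15,-12] → ·
    (4,2)@(9, 5): e=[1,17,4] → #
    (5,2)@(11, 5): e=[9,21,-8] → ·
    (4,3)@(9, 7): e=[7,31,-16] → ·
  covered (3 px):
    · · · · · · · # · · · ·
    · · · · · # · · · · · ·
    · · · · # · · · · · · ·
    · · · · · · · · · · · ·

Answer: [[3,0],[4,0],[5,1],[6,1],[7,1],[9,2]]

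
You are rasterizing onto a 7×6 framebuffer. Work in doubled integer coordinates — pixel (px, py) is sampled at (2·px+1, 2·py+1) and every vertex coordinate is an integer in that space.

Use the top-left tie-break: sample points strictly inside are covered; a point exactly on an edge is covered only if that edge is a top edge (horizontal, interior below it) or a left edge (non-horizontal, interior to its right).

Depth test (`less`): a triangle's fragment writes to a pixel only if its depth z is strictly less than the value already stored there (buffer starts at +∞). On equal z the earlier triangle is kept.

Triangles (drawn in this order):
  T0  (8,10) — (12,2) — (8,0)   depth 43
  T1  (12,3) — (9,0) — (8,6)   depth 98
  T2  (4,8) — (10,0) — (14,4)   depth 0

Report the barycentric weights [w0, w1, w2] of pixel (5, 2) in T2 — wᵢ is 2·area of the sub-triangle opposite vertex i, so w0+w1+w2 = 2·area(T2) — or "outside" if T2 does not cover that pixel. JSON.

T0:
  2·area = 40  (B↔C swapped to make it positive)
  edge (8, 10)→(8, 0): d=(0,-10) top-left  bias=+0
  edge (8, 0)→(12, 2): d=(4,2) right/bottom  bias=-1
  edge (12, 2)→(8, 10): d=(-4,8) right/bottom  bias=-1
    (4,0)@(9, 1): e=[10,2,28] → #
    (5,0)@(11, 1): e=[30,-2,12] → ·
    (4,1)@(9, 3): e=[10,10,20] → #
    (5,1)@(11, 3): e=[30,6,4] → #
    (6,1)@(13, 3): e=[50,2,-12] → ·
    (4,2)@(9, 5): e=[10,18,12] → #
    (5,2)@(11, 5): e=[30,14,-4] → ·
    (4,3)@(9, 7): e=[10,26,4] → #
    (5,3)@(11, 7): e=[30,22,-12] → ·
    (4,4)@(9, 9): e=[10,34,-4] → ·
  covered (5 px):
    · · · · # · ·
    · · · · # # ·
    · · · · # · ·
    · · · · # · ·
    · · · · · · ·
    · · · · · · ·
T1:
  2·area = 21  (B↔C swapped to make it positive)
  edge (12, 3)→(8, 6): d=(-4,3) right/bottom  bias=-1
  edge (8, 6)→(9, 0): d=(1,-6) top-left  bias=+0
  edge (9, 0)→(12, 3): d=(3,3) right/bottom  bias=-1
    (4,0)@(9, 1): e=[17,1,3] → #
    (5,0)@(11, 1): e=[11,13,-3] → ·
    (4,1)@(9, 3): e=[9,3,9] → #
    (5,1)@(11, 3): e=[3,15,3] → #
    (6,1)@(13, 3): e=[-3,27,-3] → ·
    (4,2)@(9, 5): e=[1,5,15] → #
    (5,2)@(11, 5): e=[-5,17,9] → ·
    (4,3)@(9, 7): e=[-7,7,21] → ·
  covered (4 px):
    · · · · # · ·
    · · · · # # ·
    · · · · # · ·
    · · · · · · ·
    · · · · · · ·
    · · · · · · ·
T2:
  2·area = 56
  edge (4, 8)→(10, 0): d=(6,-8) top-left  bias=+0
  edge (10, 0)→(14, 4): d=(4,4) right/bottom  bias=-1
  edge (14, 4)→(4, 8): d=(-10,4) right/bottom  bias=-1
    (5,0)@(11, 1): e=[14,0,42] → ·  [on edge]
    (4,1)@(9, 3): e=[10,16,30] → #
    (5,1)@(11, 3): e=[26,8,22] → #
    (6,1)@(13, 3): e=[42,0,14] → ·  [on edge]
    (3,2)@(7, 5): e=[6,32,18] → #
    (6,2)@(13, 5): e=[54,8,-6] → ·
    (2,3)@(5, 7): e=[2,48,6] → #
    (3,3)@(7, 7): e=[18,40,-2] → ·
    (4,3)@(9, 7): e=[34,32,-10] → ·
    (5,3)@(11, 7): e=[50,24,-18] → ·
    (2,4)@(5, 9): e=[14,56,-14] → ·
  covered (6 px):
    · · · · · · ·
    · · · · # # ·
    · · · # # # ·
    · · # · · · ·
    · · · · · · ·
    · · · · · · ·

Answer: [16,2,38]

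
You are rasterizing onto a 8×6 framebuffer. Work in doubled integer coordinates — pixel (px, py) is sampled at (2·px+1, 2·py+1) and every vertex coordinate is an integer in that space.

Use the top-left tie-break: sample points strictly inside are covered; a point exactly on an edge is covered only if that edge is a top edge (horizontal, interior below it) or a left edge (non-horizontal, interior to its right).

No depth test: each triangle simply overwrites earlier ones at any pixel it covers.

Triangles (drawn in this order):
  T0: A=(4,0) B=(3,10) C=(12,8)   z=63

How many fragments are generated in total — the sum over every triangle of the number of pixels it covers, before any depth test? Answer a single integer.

T0:
  2·area = 88  (B↔C swapped to make it positive)
  edge (4, 0)→(12, 8): d=(8,8) right/bottom  bias=-1
  edge (12, 8)→(3, 10): d=(-9,2) right/bottom  bias=-1
  edge (3, 10)→(4, 0): d=(1,-10) top-left  bias=+0
    (2,0)@(5, 1): e=[0,77,11] → ·  [on edge]
    (2,1)@(5, 3): e=[16,59,13] → █
    (3,1)@(7, 3): e=[0,55,33] → ·  [on edge]
    (2,2)@(5, 5): e=[32,41,15] → █
    (3,2)@(7, 5): e=[16,37,35] → █
    (4,2)@(9, 5): e=[0,33,55] → ·  [on edge]
    (2,3)@(5, 7): e=[48,23,17] → █
    (4,3)@(9, 7): e=[16,15,57] → █
    (5,3)@(11, 7): e=[0,11,77] → ·  [on edge]
    (2,4)@(5, 9): e=[64,5,19] → █
    (4,4)@(9, 9): e=[32,-3,59] → ·
    (6,4)@(13, 9): e=[0,-11,99] → ·  [on edge]
    (7,5)@(15, 11): e=[0,-33,121] → ·  [on edge]
  covered (8 px):
    · · · · · · · ·
    · · █ · · · · ·
    · · █ █ · · · ·
    · · █ █ █ · · ·
    · · █ █ · · · ·
    · · · · · · · ·

Final: 8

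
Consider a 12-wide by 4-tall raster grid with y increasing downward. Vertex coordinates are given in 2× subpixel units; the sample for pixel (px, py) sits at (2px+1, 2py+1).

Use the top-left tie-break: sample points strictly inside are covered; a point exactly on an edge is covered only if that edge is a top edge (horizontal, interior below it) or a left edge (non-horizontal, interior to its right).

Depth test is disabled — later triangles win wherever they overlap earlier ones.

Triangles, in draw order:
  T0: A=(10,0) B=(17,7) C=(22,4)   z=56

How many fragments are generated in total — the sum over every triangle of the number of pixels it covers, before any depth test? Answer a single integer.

T0:
  2·area = 56  (B↔C swapped to make it positive)
  edge (10, 0)→(22, 4): d=(12,4) right/bottom  bias=-1
  edge (22, 4)→(17, 7): d=(-5,3) right/bottom  bias=-1
  edge (17, 7)→(10, 0): d=(-7,-7) top-left  bias=+0
    (5,0)@(11, 1): e=[8,48,0] → █  [on edge]
    (6,0)@(13, 1): e=[0,42,14] → ·  [on edge]
    (5,1)@(11, 3): e=[32,38,-14] → ·
    (6,1)@(13, 3): e=[24,32,0] → █  [on edge]
    (7,1)@(15, 3): e=[16,26,14] → █
    (8,1)@(17, 3): e=[8,20,28] → █
    (9,1)@(19, 3): e=[0,14,42] → ·  [on edge]
    (6,2)@(13, 5): e=[48,22,-14] → ·
    (7,2)@(15, 5): e=[40,16,0] → █  [on edge]
    (9,2)@(19, 5): e=[24,4,28] → █
    (10,2)@(21, 5): e=[16,-2,42] → ·
    (7,3)@(15, 7): e=[64,6,-14] → ·
    (8,3)@(17, 7): e=[56,0,0] → ·  [on edge]
  covered (7 px):
    · · · · · █ · · · · · ·
    · · · · · · █ █ █ · · ·
    · · · · · · · █ █ █ · ·
    · · · · · · · · · · · ·

Answer: 7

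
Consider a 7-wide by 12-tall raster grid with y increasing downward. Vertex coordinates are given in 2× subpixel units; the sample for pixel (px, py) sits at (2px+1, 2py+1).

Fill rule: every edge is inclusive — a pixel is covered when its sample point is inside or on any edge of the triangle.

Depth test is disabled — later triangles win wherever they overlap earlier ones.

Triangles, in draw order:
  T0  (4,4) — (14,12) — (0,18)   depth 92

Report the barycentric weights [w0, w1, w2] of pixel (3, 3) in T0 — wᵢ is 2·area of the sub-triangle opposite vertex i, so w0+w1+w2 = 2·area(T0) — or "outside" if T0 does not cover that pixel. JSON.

T0:
  2·area = 172
  edge (4, 4)→(14, 12): d=(10,8) inclusive
  edge (14, 12)→(0, 18): d=(-14,6) inclusive
  edge (0, 18)→(4, 4): d=(4,-14) inclusive
    (2,2)@(5, 5): e=[2,152,18] → X
    (3,2)@(7, 5): e=[-14,140,46] → .
    (2,3)@(5, 7): e=[22,124,26] → X
    (3,3)@(7, 7): e=[6,112,54] → X
    (4,3)@(9, 7): e=[-10,100,82] → .
    (1,4)@(3, 9): e=[58,108,6] → X
    (4,4)@(9, 9): e=[10,72,90] → X
    (5,4)@(11, 9): e=[-6,60,118] → .
    (1,5)@(3, 11): e=[78,80,14] → X
    (5,5)@(11, 11): e=[14,32,126] → X
    (6,5)@(13, 11): e=[-2,20,154] → .
    (1,6)@(3, 13): e=[98,52,22] → X
    (3,7)@(7, 15): e=[86,0,86] → X  [on edge]
  covered (22 px):
    . . . . . . .
    . . . . . . .
    . . X . . . .
    . . X X . . .
    . X X X X . .
    . X X X X X .
    . X X X X X .
    X X X X . . .
    X . . . . . .
    . . . . . . .
    . . . . . . .
    . . . . . . .

Answer: [112,54,6]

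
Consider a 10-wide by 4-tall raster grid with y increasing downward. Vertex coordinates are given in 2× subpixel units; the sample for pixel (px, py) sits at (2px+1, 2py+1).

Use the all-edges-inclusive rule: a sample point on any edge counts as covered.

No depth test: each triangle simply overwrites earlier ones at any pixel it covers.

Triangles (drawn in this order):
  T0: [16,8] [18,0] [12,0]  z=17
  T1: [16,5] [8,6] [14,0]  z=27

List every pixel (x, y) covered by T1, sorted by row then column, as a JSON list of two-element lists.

T0:
  2·area = 48  (B↔C swapped to make it positive)
  edge (16, 8)→(12, 0): d=(-4,-8) inclusive
  edge (12, 0)→(18, 0): d=(6,0) inclusive
  edge (18, 0)→(16, 8): d=(-2,8) inclusive
    (6,0)@(13, 1): e=[4,6,38] → X
    (7,0)@(15, 1): e=[20,6,22] → X
    (8,0)@(17, 1): e=[36,6,6] → X
    (9,0)@(19, 1): e=[52,6,-10] → .
    (6,1)@(13, 3): e=[-4,18,34] → .
    (7,1)@(15, 3): e=[12,18,18] → X
    (9,1)@(19, 3): e=[44,18,-14] → .
    (7,2)@(15, 5): e=[4,30,14] → X
    (8,2)@(17, 5): e=[20,30,-2] → .
    (7,3)@(15, 7): e=[-4,42,10] → .
  covered (6 px):
    . . . . . . X X X .
    . . . . . . . X X .
    . . . . . . . X . .
    . . . . . . . . . .
T1:
  2·area = 42
  edge (16, 5)→(8, 6): d=(-8,1) inclusive
  edge (8, 6)→(14, 0): d=(6,-6) inclusive
  edge (14, 0)→(16, 5): d=(2,5) inclusive
    (6,0)@(13, 1): e=[35,0,7] → X  [on edge]
    (7,0)@(15, 1): e=[33,12,-3] → .
    (5,1)@(11, 3): e=[21,0,21] → X  [on edge]
    (7,1)@(15, 3): e=[17,24,1] → X
    (8,1)@(17, 3): e=[15,36,-9] → .
    (4,2)@(9, 5): e=[7,0,35] → X  [on edge]
    (8,2)@(17, 5): e=[-1,48,-5] → .
    (3,3)@(7, 7): e=[-7,0,49] → .  [on edge]
    (4,3)@(9, 7): e=[-9,12,39] → .
    (5,3)@(11, 7): e=[-11,24,29] → .
    (6,3)@(13, 7): e=[-13,36,19] → .
    (7,3)@(15, 7): e=[-15,48,9] → .
  covered (8 px):
    . . . . . . X . . .
    . . . . . X X X . .
    . . . . X X X X . .
    . . . . . . . . . .

Answer: [[6,0],[5,1],[6,1],[7,1],[4,2],[5,2],[6,2],[7,2]]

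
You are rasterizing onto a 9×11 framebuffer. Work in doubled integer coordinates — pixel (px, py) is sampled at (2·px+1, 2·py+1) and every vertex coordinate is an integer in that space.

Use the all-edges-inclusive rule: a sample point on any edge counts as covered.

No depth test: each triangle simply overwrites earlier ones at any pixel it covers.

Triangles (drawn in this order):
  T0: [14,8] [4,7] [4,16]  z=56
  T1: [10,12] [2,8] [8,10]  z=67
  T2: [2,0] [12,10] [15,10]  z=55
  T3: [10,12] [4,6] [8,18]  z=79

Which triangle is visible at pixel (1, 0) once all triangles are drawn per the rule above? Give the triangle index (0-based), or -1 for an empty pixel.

T0:
  2·area = 90  (B↔C swapped to make it positive)
  edge (14, 8)→(4, 16): d=(-10,8) inclusive
  edge (4, 16)→(4, 7): d=(0,-9) inclusive
  edge (4, 7)→(14, 8): d=(10,1) inclusive
    (2,4)@(5, 9): e=[62,9,19] → █
    (3,4)@(7, 9): e=[46,27,17] → █
    (4,4)@(9, 9): e=[30,45,15] → █
    (5,4)@(11, 9): e=[14,63,13] → █
    (6,4)@(13, 9): e=[-2,81,11] → ·
    (2,5)@(5, 11): e=[42,9,39] → █
    (5,5)@(11, 11): e=[-6,63,33] → ·
    (2,6)@(5, 13): e=[22,9,59] → █
    (4,6)@(9, 13): e=[-10,45,55] → ·
    (2,7)@(5, 15): e=[2,9,79] → █
    (3,7)@(7, 15): e=[-14,27,77] → ·
    (2,8)@(5, 17): e=[-18,9,99] → ·
  covered (10 px):
    · · · · · · · · ·
    · · · · · · · · ·
    · · · · · · · · ·
    · · · · · · · · ·
    · · █ █ █ █ · · ·
    · · █ █ █ · · · ·
    · · █ █ · · · · ·
    · · █ · · · · · ·
    · · · · · · · · ·
    · · · · · · · · ·
    · · · · · · · · ·
T1:
  2·area = 8
  edge (10, 12)→(2, 8): d=(-8,-4) inclusive
  edge (2, 8)→(8, 10): d=(6,2) inclusive
  edge (8, 10)→(10, 12): d=(2,2) inclusive
    (0,1)@(1, 3): e=[36,-28,0] → ·  [on edge]
    (1,2)@(3, 5): e=[28,-20,0] → ·  [on edge]
    (2,3)@(5, 7): e=[20,-12,0] → ·  [on edge]
    (2,4)@(5, 9): e=[4,0,4] → █  [on edge]
    (3,4)@(7, 9): e=[12,-4,0] → ·  [on edge]
    (2,5)@(5, 11): e=[-12,12,8] → ·
    (4,5)@(9, 11): e=[4,4,0] → █  [on edge]
    (5,5)@(11, 11): e=[12,0,-4] → ·  [on edge]
    (4,6)@(9, 13): e=[-12,16,4] → ·
    (5,6)@(11, 13): e=[-4,12,0] → ·  [on edge]
    (8,6)@(17, 13): e=[20,0,-12] → ·  [on edge]
    (6,7)@(13, 15): e=[-12,20,0] → ·  [on edge]
    (7,8)@(15, 17): e=[-20,28,0] → ·  [on edge]
    (8,9)@(17, 19): e=[-28,36,0] → ·  [on edge]
  covered (2 px):
    · · · · · · · · ·
    · · · · · · · · ·
    · · · · · · · · ·
    · · · · · · · · ·
    · · █ · · · · · ·
    · · · · █ · · · ·
    · · · · · · · · ·
    · · · · · · · · ·
    · · · · · · · · ·
    · · · · · · · · ·
    · · · · · · · · ·
T2:
  2·area = 30  (B↔C swapped to make it positive)
  edge (2, 0)→(15, 10): d=(13,10) inclusive
  edge (15, 10)→(12, 10): d=(-3,0) inclusive
  edge (12, 10)→(2, 0): d=(-10,-10) inclusive
    (1,0)@(3, 1): e=[3,27,0] → █  [on edge]
    (2,0)@(5, 1): e=[-17,27,20] → ·
    (1,1)@(3, 3): e=[29,21,-20] → ·
    (2,1)@(5, 3): e=[9,21,0] → █  [on edge]
    (3,1)@(7, 3): e=[-11,21,20] → ·
    (2,2)@(5, 5): e=[35,15,-20] → ·
    (3,2)@(7, 5): e=[15,15,0] → █  [on edge]
    (4,2)@(9, 5): e=[-5,15,20] → ·
    (3,3)@(7, 7): e=[41,9,-20] → ·
    (4,3)@(9, 7): e=[21,9,0] → █  [on edge]
    (5,3)@(11, 7): e=[1,9,20] → █
    (6,3)@(13, 7): e=[-19,9,40] → ·
    (5,4)@(11, 9): e=[27,3,0] → █  [on edge]
    (6,5)@(13, 11): e=[33,-3,0] → ·  [on edge]
    (7,6)@(15, 13): e=[39,-9,0] → ·  [on edge]
    (8,7)@(17, 15): e=[45,-15,0] → ·  [on edge]
  covered (7 px):
    · █ · · · · · · ·
    · · █ · · · · · ·
    · · · █ · · · · ·
    · · · · █ █ · · ·
    · · · · · █ █ · ·
    · · · · · · · · ·
    · · · · · · · · ·
    · · · · · · · · ·
    · · · · · · · · ·
    · · · · · · · · ·
    · · · · · · · · ·
T3:
  2·area = 48  (B↔C swapped to make it positive)
  edge (10, 12)→(8, 18): d=(-2,6) inclusive
  edge (8, 18)→(4, 6): d=(-4,-12) inclusive
  edge (4, 6)→(10, 12): d=(6,6) inclusive
    (0,1)@(1, 3): e=[72,-24,0] → ·  [on edge]
    (1,1)@(3, 3): e=[60,0,-12] → ·  [on edge]
    (6,1)@(13, 3): e=[0,120,-72] → ·  [on edge]
    (1,2)@(3, 5): e=[56,-8,0] → ·  [on edge]
    (2,3)@(5, 7): e=[40,8,0] → █  [on edge]
    (3,3)@(7, 7): e=[28,32,-12] → ·
    (2,4)@(5, 9): e=[36,0,12] → █  [on edge]
    (3,4)@(7, 9): e=[24,24,0] → █  [on edge]
    (4,4)@(9, 9): e=[12,48,-12] → ·
    (5,4)@(11, 9): e=[0,72,-24] → ·  [on edge]
    (2,5)@(5, 11): e=[32,-8,24] → ·
    (3,5)@(7, 11): e=[20,16,12] → █
    (4,5)@(9, 11): e=[8,40,0] → █  [on edge]
    (5,6)@(11, 13): e=[-8,56,0] → ·  [on edge]
    (3,7)@(7, 15): e=[12,0,36] → █  [on edge]
    (4,7)@(9, 15): e=[0,24,24] → █  [on edge]
    (6,7)@(13, 15): e=[-24,72,0] → ·  [on edge]
    (7,8)@(15, 17): e=[-40,88,0] → ·  [on edge]
    (8,9)@(17, 19): e=[-56,104,0] → ·  [on edge]
    (3,10)@(7, 21): e=[0,-24,72] → ·  [on edge]
    (4,10)@(9, 21): e=[-12,0,60] → ·  [on edge]
  covered (9 px):
    · · · · · · · · ·
    · · · · · · · · ·
    · · · · · · · · ·
    · · █ · · · · · ·
    · · █ █ · · · · ·
    · · · █ █ · · · ·
    · · · █ █ · · · ·
    · · · █ █ · · · ·
    · · · · · · · · ·
    · · · · · · · · ·
    · · · · · · · · ·

Z-buffer (winner per pixel, '.' = empty):
  . 2 . . . . . . .
  . . 2 . . . . . .
  . . . 2 . . . . .
  . . 3 . 2 2 . . .
  . . 3 3 0 2 2 . .
  . . 0 3 3 . . . .
  . . 0 3 3 . . . .
  . . 0 3 3 . . . .
  . . . . . . . . .
  . . . . . . . . .
  . . . . . . . . .

Final: 2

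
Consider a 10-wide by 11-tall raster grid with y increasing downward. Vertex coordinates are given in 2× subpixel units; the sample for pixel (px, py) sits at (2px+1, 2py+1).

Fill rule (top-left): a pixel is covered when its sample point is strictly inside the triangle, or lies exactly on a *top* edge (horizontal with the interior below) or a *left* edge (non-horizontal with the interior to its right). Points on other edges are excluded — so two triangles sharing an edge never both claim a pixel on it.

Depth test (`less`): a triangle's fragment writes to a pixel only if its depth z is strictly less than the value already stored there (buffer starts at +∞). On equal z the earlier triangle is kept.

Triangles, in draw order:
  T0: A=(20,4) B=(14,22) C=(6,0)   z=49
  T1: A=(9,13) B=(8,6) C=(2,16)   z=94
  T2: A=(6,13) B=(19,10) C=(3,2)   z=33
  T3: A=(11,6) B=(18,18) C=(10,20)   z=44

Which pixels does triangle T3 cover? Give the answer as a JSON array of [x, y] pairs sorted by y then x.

T0:
  2·area = 276
  edge (20, 4)→(14, 22): d=(-6,18) right/bottom  bias=-1
  edge (14, 22)→(6, 0): d=(-8,-22) top-left  bias=+0
  edge (6, 0)→(20, 4): d=(14,4) right/bottom  bias=-1
    (3,0)@(7, 1): e=[252,14,10] → X
    (4,0)@(9, 1): e=[216,58,2] → X
    (5,0)@(11, 1): e=[180,102,-6] → .
    (3,1)@(7, 3): e=[240,-2,38] → .
    (4,1)@(9, 3): e=[204,42,30] → X
    (5,1)@(11, 3): e=[168,86,22] → X
    (6,1)@(13, 3): e=[132,130,14] → X
    (7,1)@(15, 3): e=[96,174,6] → X
    (8,1)@(17, 3): e=[60,218,-2] → .
    (4,2)@(9, 5): e=[192,26,58] → X
    (8,2)@(17, 5): e=[48,202,26] → X
    (9,2)@(19, 5): e=[12,246,18] → X
    (9,3)@(19, 7): e=[0,230,46] → .  [on edge]
    (8,6)@(17, 13): e=[0,138,138] → .  [on edge]
    (7,9)@(15, 19): e=[0,46,230] → .  [on edge]
  covered (33 px):
    . . . X X . . . . .
    . . . . X X X X . .
    . . . . X X X X X X
    . . . . X X X X X .
    . . . . . X X X X .
    . . . . . X X X X .
    . . . . . X X X . .
    . . . . . . X X . .
    . . . . . . X X . .
    . . . . . . X . . .
    . . . . . . . . . .
T1:
  2·area = 52  (B↔C swapped to make it positive)
  edge (9, 13)→(2, 16): d=(-7,3) right/bottom  bias=-1
  edge (2, 16)→(8, 6): d=(6,-10) top-left  bias=+0
  edge (8, 6)→(9, 13): d=(1,7) right/bottom  bias=-1
    (5,0)@(11, 1): e=[78,0,-26] → .  [on edge]
    (3,4)@(7, 9): e=[34,8,10] → X
    (4,4)@(9, 9): e=[28,28,-4] → .
    (2,5)@(5, 11): e=[26,0,26] → X  [on edge]
    (4,5)@(9, 11): e=[14,40,-2] → .
    (2,6)@(5, 13): e=[12,12,28] → X
    (4,6)@(9, 13): e=[0,52,0] → .  [on edge]
    (1,7)@(3, 15): e=[4,4,44] → X
    (2,7)@(5, 15): e=[-2,24,30] → .
    (3,7)@(7, 15): e=[-8,44,16] → .
    (1,8)@(3, 17): e=[-10,16,46] → .
  covered (6 px):
    . . . . . . . . . .
    . . . . . . . . . .
    . . . . . . . . . .
    . . . . . . . . . .
    . . . X . . . . . .
    . . X X . . . . . .
    . . X X . . . . . .
    . X . . . . . . . .
    . . . . . . . . . .
    . . . . . . . . . .
    . . . . . . . . . .
T2:
  2·area = 152  (B↔C swapped to make it positive)
  edge (6, 13)→(3, 2): d=(-3,-11) top-left  bias=+0
  edge (3, 2)→(19, 10): d=(16,8) right/bottom  bias=-1
  edge (19, 10)→(6, 13): d=(-13,3) right/bottom  bias=-1
    (0,0)@(1, 1): e=[-19,0,171] → .  [on edge]
    (2,1)@(5, 3): e=[19,0,133] → .  [on edge]
    (2,2)@(5, 5): e=[13,32,107] → X
    (3,2)@(7, 5): e=[35,16,101] → X
    (4,2)@(9, 5): e=[57,0,95] → .  [on edge]
    (2,3)@(5, 7): e=[7,64,81] → X
    (4,3)@(9, 7): e=[51,32,69] → X
    (5,3)@(11, 7): e=[73,16,63] → X
    (6,3)@(13, 7): e=[95,0,57] → .  [on edge]
    (2,4)@(5, 9): e=[1,96,55] → X
    (6,4)@(13, 9): e=[89,32,31] → X
    (7,4)@(15, 9): e=[111,16,25] → X
    (8,4)@(17, 9): e=[133,0,19] → .  [on edge]
  covered (16 px):
    . . . . . . . . . .
    . . . . . . . . . .
    . . X X . . . . . .
    . . X X X X . . . .
    . . X X X X X X . .
    . . . X X X X . . .
    . . . . . . . . . .
    . . . . . . . . . .
    . . . . . . . . . .
    . . . . . . . . . .
    . . . . . . . . . .
T3:
  2·area = 110
  edge (11, 6)→(18, 18): d=(7,12) right/bottom  bias=-1
  edge (18, 18)→(10, 20): d=(-8,2) right/bottom  bias=-1
  edge (10, 20)→(11, 6): d=(1,-14) top-left  bias=+0
    (5,3)@(11, 7): e=[7,102,1] → X
    (6,3)@(13, 7): e=[-17,98,29] → .
    (5,4)@(11, 9): e=[21,86,3] → X
    (6,4)@(13, 9): e=[-3,82,31] → .
    (5,5)@(11, 11): e=[35,70,5] → X
    (6,5)@(13, 11): e=[11,66,33] → X
    (7,5)@(15, 11): e=[-13,62,61] → .
    (5,6)@(11, 13): e=[49,54,7] → X
    (7,6)@(15, 13): e=[1,46,63] → X
    (8,6)@(17, 13): e=[-23,42,91] → .
    (5,7)@(11, 15): e=[63,38,9] → X
    (8,7)@(17, 15): e=[-9,26,93] → .
  covered (16 px):
    . . . . . . . . . .
    . . . . . . . . . .
    . . . . . . . . . .
    . . . . . X . . . .
    . . . . . X . . . .
    . . . . . X X . . .
    . . . . . X X X . .
    . . . . . X X X . .
    . . . . . X X X X .
    . . . . . X X . . .
    . . . . . . . . . .

Answer: [[5,3],[5,4],[5,5],[6,5],[5,6],[6,6],[7,6],[5,7],[6,7],[7,7],[5,8],[6,8],[7,8],[8,8],[5,9],[6,9]]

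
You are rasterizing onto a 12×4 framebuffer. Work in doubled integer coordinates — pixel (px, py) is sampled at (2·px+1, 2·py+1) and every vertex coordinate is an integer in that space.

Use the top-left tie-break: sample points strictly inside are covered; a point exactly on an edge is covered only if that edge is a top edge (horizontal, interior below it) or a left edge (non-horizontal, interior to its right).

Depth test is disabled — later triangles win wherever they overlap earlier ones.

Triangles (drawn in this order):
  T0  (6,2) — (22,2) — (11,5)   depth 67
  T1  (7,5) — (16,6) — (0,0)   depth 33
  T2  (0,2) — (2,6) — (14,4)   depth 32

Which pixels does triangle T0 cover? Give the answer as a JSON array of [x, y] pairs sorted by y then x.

T0:
  2·area = 48
  edge (6, 2)→(22, 2): d=(16,0) top-left  bias=+0
  edge (22, 2)→(11, 5): d=(-11,3) right/bottom  bias=-1
  edge (11, 5)→(6, 2): d=(-5,-3) top-left  bias=+0
    (4,1)@(9, 3): e=[16,28,4] → X
    (5,1)@(11, 3): e=[16,22,10] → X
    (6,1)@(13, 3): e=[16,16,16] → X
    (7,1)@(15, 3): e=[16,10,22] → X
    (8,1)@(17, 3): e=[16,4,28] → X
    (9,1)@(19, 3): e=[16,-2,34] → .
    (4,2)@(9, 5): e=[48,6,-6] → .
    (5,2)@(11, 5): e=[48,0,0] → .  [on edge]
    (6,2)@(13, 5): e=[48,-6,6] → .
    (7,2)@(15, 5): e=[48,-12,12] → .
    (8,2)@(17, 5): e=[48,-18,18] → .
  covered (5 px):
    . . . . . . . . . . . .
    . . . . X X X X X . . .
    . . . . . . . . . . . .
    . . . . . . . . . . . .
T1:
  2·area = 38  (B↔C swapped to make it positive)
  edge (7, 5)→(0, 0): d=(-7,-5) top-left  bias=+0
  edge (0, 0)→(16, 6): d=(16,6) right/bottom  bias=-1
  edge (16, 6)→(7, 5): d=(-9,-1) top-left  bias=+0
    (2,1)@(5, 3): e=[4,18,16] → X
    (3,1)@(7, 3): e=[14,6,18] → X
    (4,1)@(9, 3): e=[24,-6,20] → .
    (2,2)@(5, 5): e=[-10,50,-2] → .
    (3,2)@(7, 5): e=[0,38,0] → X  [on edge]
    (4,2)@(9, 5): e=[10,26,2] → X
    (5,2)@(11, 5): e=[20,14,4] → X
    (6,2)@(13, 5): e=[30,2,6] → X
    (7,2)@(15, 5): e=[40,-10,8] → .
    (3,3)@(7, 7): e=[-14,70,-18] → .
    (4,3)@(9, 7): e=[-4,58,-16] → .
    (5,3)@(11, 7): e=[6,46,-14] → .
  covered (6 px):
    . . . . . . . . . . . .
    . . X X . . . . . . . .
    . . . X X X X . . . . .
    . . . . . . . . . . . .
T2:
  2·area = 52  (B↔C swapped to make it positive)
  edge (0, 2)→(14, 4): d=(14,2) right/bottom  bias=-1
  edge (14, 4)→(2, 6): d=(-12,2) right/bottom  bias=-1
  edge (2, 6)→(0, 2): d=(-2,-4) top-left  bias=+0
    (0,1)@(1, 3): e=[12,38,2] → X
    (1,1)@(3, 3): e=[8,34,10] → X
    (2,1)@(5, 3): e=[4,30,18] → X
    (3,1)@(7, 3): e=[0,26,26] → .  [on edge]
    (0,2)@(1, 5): e=[40,14,-2] → .
    (1,2)@(3, 5): e=[36,10,6] → X
    (3,2)@(7, 5): e=[28,2,22] → X
    (4,2)@(9, 5): e=[24,-2,30] → .
    (10,2)@(21, 5): e=[0,-26,78] → .  [on edge]
    (1,3)@(3, 7): e=[64,-14,2] → .
    (2,3)@(5, 7): e=[60,-18,10] → .
    (3,3)@(7, 7): e=[56,-22,18] → .
  covered (6 px):
    . . . . . . . . . . . .
    X X X . . . . . . . . .
    . X X X . . . . . . . .
    . . . . . . . . . . . .

Final: [[4,1],[5,1],[6,1],[7,1],[8,1]]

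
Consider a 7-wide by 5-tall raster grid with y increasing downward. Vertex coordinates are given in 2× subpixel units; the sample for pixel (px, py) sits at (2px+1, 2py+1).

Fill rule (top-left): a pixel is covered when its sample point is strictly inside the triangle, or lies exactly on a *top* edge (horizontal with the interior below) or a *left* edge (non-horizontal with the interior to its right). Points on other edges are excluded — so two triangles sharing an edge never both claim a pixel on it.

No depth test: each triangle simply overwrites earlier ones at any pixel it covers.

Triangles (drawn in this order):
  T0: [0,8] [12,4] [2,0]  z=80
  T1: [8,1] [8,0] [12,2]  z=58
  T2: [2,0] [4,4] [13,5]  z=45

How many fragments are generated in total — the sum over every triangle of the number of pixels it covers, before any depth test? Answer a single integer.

T0:
  2·area = 88  (B↔C swapped to make it positive)
  edge (0, 8)→(2, 0): d=(2,-8) top-left  bias=+0
  edge (2, 0)→(12, 4): d=(10,4) right/bottom  bias=-1
  edge (12, 4)→(0, 8): d=(-12,4) right/bottom  bias=-1
    (1,0)@(3, 1): e=[10,6,72] → X
    (2,0)@(5, 1): e=[26,-2,64] → .
    (1,1)@(3, 3): e=[14,26,48] → X
    (2,1)@(5, 3): e=[30,18,40] → X
    (3,1)@(7, 3): e=[46,10,32] → X
    (4,1)@(9, 3): e=[62,2,24] → X
    (5,1)@(11, 3): e=[78,-6,16] → .
    (0,2)@(1, 5): e=[2,54,32] → X
    (4,2)@(9, 5): e=[66,22,0] → .  [on edge]
    (0,3)@(1, 7): e=[6,74,8] → X
    (1,3)@(3, 7): e=[22,66,0] → .  [on edge]
    (2,3)@(5, 7): e=[38,58,-8] → .
  covered (10 px):
    . X . . . . .
    . X X X X . .
    X X X X . . .
    X . . . . . .
    . . . . . . .
T1:
  2·area = 4
  edge (8, 1)→(8, 0): d=(0,-1) top-left  bias=+0
  edge (8, 0)→(12, 2): d=(4,2) right/bottom  bias=-1
  edge (12, 2)→(8, 1): d=(-4,-1) top-left  bias=+0
    (4,0)@(9, 1): e=[1,2,1] → X
    (5,0)@(11, 1): e=[3,-2,3] → .
    (4,1)@(9, 3): e=[1,10,-7] → .
  covered (1 px):
    . . . . X . .
    . . . . . . .
    . . . . . . .
    . . . . . . .
    . . . . . . .
T2:
  2·area = 34  (B↔C swapped to make it positive)
  edge (2, 0)→(13, 5): d=(11,5) right/bottom  bias=-1
  edge (13, 5)→(4, 4): d=(-9,-1) top-left  bias=+0
  edge (4, 4)→(2, 0): d=(-2,-4) top-left  bias=+0
    (1,0)@(3, 1): e=[6,26,2] → X
    (2,0)@(5, 1): e=[-4,28,10] → .
    (1,1)@(3, 3): e=[28,8,-2] → .
    (2,1)@(5, 3): e=[18,10,6] → X
    (3,1)@(7, 3): e=[8,12,14] → X
    (4,1)@(9, 3): e=[-2,14,22] → .
    (2,2)@(5, 5): e=[40,-8,2] → .
    (3,2)@(7, 5): e=[30,-6,10] → .
    (6,2)@(13, 5): e=[0,0,34] → .  [on edge]
  covered (3 px):
    . X . . . . .
    . . X X . . .
    . . . . . . .
    . . . . . . .
    . . . . . . .

Final: 14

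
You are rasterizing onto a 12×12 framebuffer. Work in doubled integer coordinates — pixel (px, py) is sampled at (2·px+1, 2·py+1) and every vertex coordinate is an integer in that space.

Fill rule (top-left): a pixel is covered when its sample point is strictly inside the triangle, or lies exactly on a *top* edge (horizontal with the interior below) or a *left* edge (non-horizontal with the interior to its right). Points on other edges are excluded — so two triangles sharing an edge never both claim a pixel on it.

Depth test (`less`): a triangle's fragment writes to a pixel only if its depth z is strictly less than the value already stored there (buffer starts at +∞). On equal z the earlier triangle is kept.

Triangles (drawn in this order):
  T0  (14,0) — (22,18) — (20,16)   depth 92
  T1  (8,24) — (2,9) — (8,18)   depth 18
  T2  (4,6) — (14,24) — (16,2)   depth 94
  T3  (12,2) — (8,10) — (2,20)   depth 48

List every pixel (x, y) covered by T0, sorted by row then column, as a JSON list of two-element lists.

T0:
  2·area = 20
  edge (14, 0)→(22, 18): d=(8,18) right/bottom  bias=-1
  edge (22, 18)→(20, 16): d=(-2,-2) top-left  bias=+0
  edge (20, 16)→(14, 0): d=(-6,-16) top-left  bias=+0
    (2,0)@(5, 1): e=[170,0,-150] → ·  [on edge]
    (3,1)@(7, 3): e=[150,0,-130] → ·  [on edge]
    (4,2)@(9, 5): e=[130,0,-110] → ·  [on edge]
    (5,3)@(11, 7): e=[110,0,-90] → ·  [on edge]
    (8,3)@(17, 7): e=[2,12,6] → #
    (9,3)@(19, 7): e=[-34,16,38] → ·
    (6,4)@(13, 9): e=[90,0,-70] → ·  [on edge]
    (8,4)@(17, 9): e=[18,8,-6] → ·
    (7,5)@(15, 11): e=[70,0,-50] → ·  [on edge]
    (8,6)@(17, 13): e=[50,0,-30] → ·  [on edge]
    (9,6)@(19, 13): e=[14,4,2] → #
    (10,6)@(21, 13): e=[-22,8,34] → ·
    (9,7)@(19, 15): e=[30,0,-10] → ·  [on edge]
    (10,8)@(21, 17): e=[10,0,10] → #  [on edge]
    (11,9)@(23, 19): e=[-10,0,30] → ·  [on edge]
  covered (3 px):
    · · · · · · · · · · · ·
    · · · · · · · · · · · ·
    · · · · · · · · · · · ·
    · · · · · · · · # · · ·
    · · · · · · · · · · · ·
    · · · · · · · · · · · ·
    · · · · · · · · · # · ·
    · · · · · · · · · · · ·
    · · · · · · · · · · # ·
    · · · · · · · · · · · ·
    · · · · · · · · · · · ·
    · · · · · · · · · · · ·
T1:
  2·area = 36
  edge (8, 24)→(2, 9): d=(-6,-15) top-left  bias=+0
  edge (2, 9)→(8, 18): d=(6,9) right/bottom  bias=-1
  edge (8, 18)→(8, 24): d=(0,6) right/bottom  bias=-1
    (1,5)@(3, 11): e=[3,3,30] → #
    (2,5)@(5, 11): e=[33,-15,18] → ·
    (1,6)@(3, 13): e=[-9,15,30] → ·
    (2,7)@(5, 15): e=[9,9,18] → #
    (3,7)@(7, 15): e=[39,-9,6] → ·
    (2,8)@(5, 17): e=[-3,21,18] → ·
    (3,8)@(7, 17): e=[27,3,6] → #
    (4,8)@(9, 17): e=[57,-15,-6] → ·
    (3,9)@(7, 19): e=[15,15,6] → #
    (4,9)@(9, 19): e=[45,-3,-6] → ·
    (3,10)@(7, 21): e=[3,27,6] → #
    (4,10)@(9, 21): e=[33,9,-6] → ·
  covered (5 px):
    · · · · · · · · · · · ·
    · · · · · · · · · · · ·
    · · · · · · · · · · · ·
    · · · · · · · · · · · ·
    · · · · · · · · · · · ·
    · # · · · · · · · · · ·
    · · · · · · · · · · · ·
    · · # · · · · · · · · ·
    · · · # · · · · · · · ·
    · · · # · · · · · · · ·
    · · · # · · · · · · · ·
    · · · · · · · · · · · ·
T2:
  2·area = 256  (B↔C swapped to make it positive)
  edge (4, 6)→(16, 2): d=(12,-4) top-left  bias=+0
  edge (16, 2)→(14, 24): d=(-2,22) right/bottom  bias=-1
  edge (14, 24)→(4, 6): d=(-10,-18) top-left  bias=+0
    (9,0)@(19, 1): e=[0,-64,320] → ·  [on edge]
    (6,1)@(13, 3): e=[0,64,192] → #  [on edge]
    (7,1)@(15, 3): e=[8,20,228] → #
    (8,1)@(17, 3): e=[16,-24,264] → ·
    (3,2)@(7, 5): e=[0,192,64] → #  [on edge]
    (4,2)@(9, 5): e=[8,148,100] → #
    (5,2)@(11, 5): e=[16,104,136] → #
    (8,2)@(17, 5): e=[40,-28,244] → ·
    (0,3)@(1, 7): e=[0,320,-64] → ·  [on edge]
    (2,3)@(5, 7): e=[16,232,8] → #
    (8,3)@(17, 7): e=[64,-32,224] → ·
    (2,4)@(5, 9): e=[40,228,-12] → ·
    (7,6)@(15, 13): e=[128,0,128] → ·  [on edge]
    (4,7)@(9, 15): e=[128,128,0] → #  [on edge]
  covered (33 px):
    · · · · · · · · · · · ·
    · · · · · · # # · · · ·
    · · · # # # # # · · · ·
    · · # # # # # # · · · ·
    · · · # # # # # · · · ·
    · · · # # # # # · · · ·
    · · · · # # # · · · · ·
    · · · · # # # · · · · ·
    · · · · · # # · · · · ·
    · · · · · · # · · · · ·
    · · · · · · # · · · · ·
    · · · · · · · · · · · ·
T3:
  2·area = 8
  edge (12, 2)→(8, 10): d=(-4,8) right/bottom  bias=-1
  edge (8, 10)→(2, 20): d=(-6,10) right/bottom  bias=-1
  edge (2, 20)→(12, 2): d=(10,-18) top-left  bias=+0
    (5,2)@(11, 5): e=[-4,0,12] → ·  [on edge]
    (3,5)@(7, 11): e=[4,4,0] → #  [on edge]
    (4,5)@(9, 11): e=[-12,-16,36] → ·
    (3,6)@(7, 13): e=[-4,-8,20] → ·
    (2,7)@(5, 15): e=[4,0,4] → ·  [on edge]
  covered (1 px):
    · · · · · · · · · · · ·
    · · · · · · · · · · · ·
    · · · · · · · · · · · ·
    · · · · · · · · · · · ·
    · · · · · · · · · · · ·
    · · · # · · · · · · · ·
    · · · · · · · · · · · ·
    · · · · · · · · · · · ·
    · · · · · · · · · · · ·
    · · · · · · · · · · · ·
    · · · · · · · · · · · ·
    · · · · · · · · · · · ·

Answer: [[8,3],[9,6],[10,8]]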